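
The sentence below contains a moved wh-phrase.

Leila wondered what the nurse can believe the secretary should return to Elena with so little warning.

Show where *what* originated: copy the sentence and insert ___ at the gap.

Leila wondered what the nurse can believe the secretary should return ___ to Elena with so little warning.

Pre-movement form: The nurse can believe the secretary should return what to Elena with so little warning.
'what' is the direct object of 'return'. The gap is right after 'return'.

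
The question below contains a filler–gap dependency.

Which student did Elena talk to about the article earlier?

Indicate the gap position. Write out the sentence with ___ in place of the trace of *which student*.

Pre-movement form: Elena did talk to which student about the article earlier.
'which student' functions as the object of the preposition 'to'. The gap is right after 'to'.

Which student did Elena talk to ___ about the article earlier?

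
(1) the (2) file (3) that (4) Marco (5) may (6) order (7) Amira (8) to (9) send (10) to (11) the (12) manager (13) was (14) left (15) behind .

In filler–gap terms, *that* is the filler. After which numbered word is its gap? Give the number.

'that' is the direct object of 'send'. Wh-movement fronts it, leaving a gap right after 'send':
The file that Marco may order Amira to send ___ to the manager was left behind.
'send' is word 9.

9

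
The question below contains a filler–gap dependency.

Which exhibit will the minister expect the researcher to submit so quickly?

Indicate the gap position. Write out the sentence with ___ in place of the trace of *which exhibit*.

Which exhibit will the minister expect the researcher to submit ___ so quickly?

In situ: The minister will expect the researcher to submit which exhibit so quickly.
'which exhibit' functions as the direct object of 'submit'. The gap is right after 'submit'.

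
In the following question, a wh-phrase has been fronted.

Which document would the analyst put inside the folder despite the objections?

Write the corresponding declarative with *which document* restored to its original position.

'which document' is the direct object of 'put'. It moves to the left edge, and the trace sits right after 'put':
Which document would the analyst put ___ inside the folder despite the objections?

The analyst would put which document inside the folder despite the objections.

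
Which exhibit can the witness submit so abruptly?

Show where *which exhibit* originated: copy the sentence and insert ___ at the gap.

Which exhibit can the witness submit ___ so abruptly?

Underlying clause: The witness can submit which exhibit so abruptly.
The filler 'which exhibit' is interpreted as the direct object of 'submit'. The gap is right after 'submit'.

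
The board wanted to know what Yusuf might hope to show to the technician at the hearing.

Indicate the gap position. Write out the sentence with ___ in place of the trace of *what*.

The board wanted to know what Yusuf might hope to show ___ to the technician at the hearing.

In situ: Yusuf might hope to show what to the technician at the hearing.
'what' is the direct object of 'show'. The gap is right after 'show'.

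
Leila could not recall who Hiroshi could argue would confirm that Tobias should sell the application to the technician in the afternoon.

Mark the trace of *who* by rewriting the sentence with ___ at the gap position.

Underlying clause: Hiroshi could argue who would confirm that Tobias should sell the application to the technician in the afternoon.
The filler 'who' is interpreted as the subject of the clause embedded under 'argue'. The gap is right after 'argue'.

Leila could not recall who Hiroshi could argue ___ would confirm that Tobias should sell the application to the technician in the afternoon.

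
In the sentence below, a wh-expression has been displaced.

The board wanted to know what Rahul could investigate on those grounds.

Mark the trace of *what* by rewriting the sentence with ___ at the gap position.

The board wanted to know what Rahul could investigate ___ on those grounds.

Pre-movement form: Rahul could investigate what on those grounds.
'what' functions as the direct object of 'investigate'. The gap is right after 'investigate'.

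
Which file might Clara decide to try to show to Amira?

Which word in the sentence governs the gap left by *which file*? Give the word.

show

In situ: Clara might decide to try to show which file to Amira.
'which file' is the direct object of 'show'. Wh-movement fronts it, leaving a gap right after 'show':
Which file might Clara decide to try to show ___ to Amira?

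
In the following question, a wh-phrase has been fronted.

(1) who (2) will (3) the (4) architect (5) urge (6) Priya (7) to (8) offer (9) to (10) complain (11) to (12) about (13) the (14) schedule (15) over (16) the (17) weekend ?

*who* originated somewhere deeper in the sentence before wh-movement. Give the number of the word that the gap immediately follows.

11

Before movement: The architect will urge Priya to offer to complain to who about the schedule over the weekend.
'who' is the object of the preposition 'to'. It moves to the left edge, and the trace sits right after 'to':
Who will the architect urge Priya to offer to complain to ___ about the schedule over the weekend?
'to' is word 11.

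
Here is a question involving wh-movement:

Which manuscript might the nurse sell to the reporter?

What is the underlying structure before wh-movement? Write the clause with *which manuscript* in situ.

'which manuscript' functions as the direct object of 'sell'. Fronting leaves a gap immediately after 'sell':
Which manuscript might the nurse sell ___ to the reporter?

The nurse might sell which manuscript to the reporter.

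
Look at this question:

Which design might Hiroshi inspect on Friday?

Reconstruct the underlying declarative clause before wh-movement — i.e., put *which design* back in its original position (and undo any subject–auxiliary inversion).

Hiroshi might inspect which design on Friday.

'which design' functions as the direct object of 'inspect'. It moves to the left edge, and the trace sits right after 'inspect':
Which design might Hiroshi inspect ___ on Friday?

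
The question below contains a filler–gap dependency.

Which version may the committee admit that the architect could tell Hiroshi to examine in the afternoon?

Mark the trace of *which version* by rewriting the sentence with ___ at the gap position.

Underlying clause: The committee may admit that the architect could tell Hiroshi to examine which version in the afternoon.
The filler 'which version' is interpreted as the direct object of 'examine'. The gap is right after 'examine'.

Which version may the committee admit that the architect could tell Hiroshi to examine ___ in the afternoon?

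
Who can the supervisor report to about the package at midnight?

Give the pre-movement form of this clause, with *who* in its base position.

The supervisor can report to who about the package at midnight.

'who' is the object of the preposition 'to'. It moves to the left edge, and the trace sits right after 'to':
Who can the supervisor report to ___ about the package at midnight?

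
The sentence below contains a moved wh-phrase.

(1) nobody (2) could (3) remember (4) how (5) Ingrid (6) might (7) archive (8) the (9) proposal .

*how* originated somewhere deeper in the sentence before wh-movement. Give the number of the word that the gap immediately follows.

9

In situ: Ingrid might archive the proposal how.
The filler 'how' is interpreted as the manner adjunct. Fronting leaves a gap immediately after 'proposal':
Nobody could remember how Ingrid might archive the proposal ___.
'proposal' is word 9.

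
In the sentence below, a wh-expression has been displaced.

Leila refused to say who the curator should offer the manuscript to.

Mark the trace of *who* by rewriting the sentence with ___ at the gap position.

Leila refused to say who the curator should offer the manuscript to ___.

In situ: The curator should offer the manuscript to who.
'who' functions as the object of the preposition 'to' (recipient of 'offer'). The gap is right after 'to'.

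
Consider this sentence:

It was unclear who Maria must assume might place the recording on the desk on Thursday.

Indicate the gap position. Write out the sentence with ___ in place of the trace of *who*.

Underlying clause: Maria must assume who might place the recording on the desk on Thursday.
'who' is the subject of the clause embedded under 'assume'. The gap is right after 'assume'.

It was unclear who Maria must assume ___ might place the recording on the desk on Thursday.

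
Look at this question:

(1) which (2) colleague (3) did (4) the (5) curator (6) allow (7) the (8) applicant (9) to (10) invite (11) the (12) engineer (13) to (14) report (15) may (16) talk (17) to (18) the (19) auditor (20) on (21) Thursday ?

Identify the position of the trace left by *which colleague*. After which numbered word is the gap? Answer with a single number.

Pre-movement form: The curator did allow the applicant to invite the engineer to report which colleague may talk to the auditor on Thursday.
'which colleague' functions as the subject of the clause embedded under 'report'. Wh-movement fronts it, leaving a gap right after 'report':
Which colleague did the curator allow the applicant to invite the engineer to report ___ may talk to the auditor on Thursday?
'report' is word 14.

14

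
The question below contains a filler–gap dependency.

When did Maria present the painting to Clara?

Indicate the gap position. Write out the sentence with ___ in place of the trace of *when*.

When did Maria present the painting to Clara ___?

Underlying clause: Maria did present the painting to Clara when.
'when' is the temporal adjunct. The gap is right after 'Clara'.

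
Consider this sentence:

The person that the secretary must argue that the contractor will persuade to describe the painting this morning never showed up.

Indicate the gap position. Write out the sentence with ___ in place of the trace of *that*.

The person that the secretary must argue that the contractor will persuade ___ to describe the painting this morning never showed up.

'that' is the direct object of 'persuade'. The gap is right after 'persuade'.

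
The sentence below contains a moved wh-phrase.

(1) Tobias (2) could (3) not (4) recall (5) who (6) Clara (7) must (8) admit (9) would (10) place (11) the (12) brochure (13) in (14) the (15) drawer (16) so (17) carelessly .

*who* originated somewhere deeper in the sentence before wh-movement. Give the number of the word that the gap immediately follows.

Before movement: Clara must admit who would place the brochure in the drawer so carelessly.
'who' is the subject of the clause embedded under 'admit'. Fronting leaves a gap immediately after 'admit':
Tobias could not recall who Clara must admit ___ would place the brochure in the drawer so carelessly.
'admit' is word 8.

8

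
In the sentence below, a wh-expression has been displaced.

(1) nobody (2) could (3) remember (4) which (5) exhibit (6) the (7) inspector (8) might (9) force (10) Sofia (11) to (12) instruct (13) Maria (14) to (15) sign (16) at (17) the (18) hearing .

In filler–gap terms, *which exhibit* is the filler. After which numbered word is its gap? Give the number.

Before movement: The inspector might force Sofia to instruct Maria to sign which exhibit at the hearing.
'which exhibit' functions as the direct object of 'sign'. It moves to the left edge, and the trace sits right after 'sign':
Nobody could remember which exhibit the inspector might force Sofia to instruct Maria to sign ___ at the hearing.
'sign' is word 15.

15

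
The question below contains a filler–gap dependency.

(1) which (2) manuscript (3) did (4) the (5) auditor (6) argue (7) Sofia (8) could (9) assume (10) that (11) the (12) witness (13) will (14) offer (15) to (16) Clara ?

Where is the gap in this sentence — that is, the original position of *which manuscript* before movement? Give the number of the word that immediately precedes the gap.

Before movement: The auditor did argue Sofia could assume that the witness will offer which manuscript to Clara.
'which manuscript' is the direct object of 'offer'. Fronting leaves a gap immediately after 'offer':
Which manuscript did the auditor argue Sofia could assume that the witness will offer ___ to Clara?
'offer' is word 14.

14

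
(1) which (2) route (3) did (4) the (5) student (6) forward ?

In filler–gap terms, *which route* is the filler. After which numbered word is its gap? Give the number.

Underlying clause: The student did forward which route.
'which route' is the direct object of 'forward'. Wh-movement fronts it, leaving a gap right after 'forward':
Which route did the student forward ___?
'forward' is word 6.

6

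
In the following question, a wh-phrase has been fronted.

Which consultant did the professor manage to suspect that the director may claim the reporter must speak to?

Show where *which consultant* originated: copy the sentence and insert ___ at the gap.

In situ: The professor did manage to suspect that the director may claim the reporter must speak to which consultant.
'which consultant' is the object of the preposition 'to'. The gap is right after 'to'.

Which consultant did the professor manage to suspect that the director may claim the reporter must speak to ___?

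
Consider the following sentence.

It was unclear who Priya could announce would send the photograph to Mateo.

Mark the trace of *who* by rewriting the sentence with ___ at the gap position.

It was unclear who Priya could announce ___ would send the photograph to Mateo.

Pre-movement form: Priya could announce who would send the photograph to Mateo.
The filler 'who' is interpreted as the subject of the clause embedded under 'announce'. The gap is right after 'announce'.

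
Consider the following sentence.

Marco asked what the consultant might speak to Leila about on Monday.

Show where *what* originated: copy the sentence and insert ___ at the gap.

In situ: The consultant might speak to Leila about what on Monday.
The filler 'what' is interpreted as the object of the preposition 'about'. The gap is right after 'about'.

Marco asked what the consultant might speak to Leila about ___ on Monday.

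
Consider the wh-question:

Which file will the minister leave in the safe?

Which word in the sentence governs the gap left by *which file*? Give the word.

leave

Pre-movement form: The minister will leave which file in the safe.
'which file' functions as the direct object of 'leave'. It moves to the left edge, and the trace sits right after 'leave':
Which file will the minister leave ___ in the safe?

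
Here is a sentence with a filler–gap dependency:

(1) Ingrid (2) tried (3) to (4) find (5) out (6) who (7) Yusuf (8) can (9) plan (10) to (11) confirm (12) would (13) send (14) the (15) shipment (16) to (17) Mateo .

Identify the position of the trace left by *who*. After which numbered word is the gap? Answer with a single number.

Underlying clause: Yusuf can plan to confirm who would send the shipment to Mateo.
'who' functions as the subject of the clause embedded under 'confirm'. Fronting leaves a gap immediately after 'confirm':
Ingrid tried to find out who Yusuf can plan to confirm ___ would send the shipment to Mateo.
'confirm' is word 11.

11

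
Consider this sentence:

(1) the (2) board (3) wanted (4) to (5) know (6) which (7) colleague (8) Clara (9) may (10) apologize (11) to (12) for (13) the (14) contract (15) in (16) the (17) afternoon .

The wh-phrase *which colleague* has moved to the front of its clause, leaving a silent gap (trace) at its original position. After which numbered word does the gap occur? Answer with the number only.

Before movement: Clara may apologize to which colleague for the contract in the afternoon.
'which colleague' is the object of the preposition 'to'. Wh-movement fronts it, leaving a gap right after 'to':
The board wanted to know which colleague Clara may apologize to ___ for the contract in the afternoon.
'to' is word 11.

11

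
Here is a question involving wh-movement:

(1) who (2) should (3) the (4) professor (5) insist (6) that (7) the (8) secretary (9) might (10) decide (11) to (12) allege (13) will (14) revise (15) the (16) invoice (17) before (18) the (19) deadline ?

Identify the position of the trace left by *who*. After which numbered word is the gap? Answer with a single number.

12

Pre-movement form: The professor should insist that the secretary might decide to allege who will revise the invoice before the deadline.
The filler 'who' is interpreted as the subject of the clause embedded under 'allege'. It moves to the left edge, and the trace sits right after 'allege':
Who should the professor insist that the secretary might decide to allege ___ will revise the invoice before the deadline?
'allege' is word 12.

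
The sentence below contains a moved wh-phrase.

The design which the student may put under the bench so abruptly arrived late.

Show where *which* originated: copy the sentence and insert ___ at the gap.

The filler 'which' is interpreted as the direct object of 'put'. The gap is right after 'put'.

The design which the student may put ___ under the bench so abruptly arrived late.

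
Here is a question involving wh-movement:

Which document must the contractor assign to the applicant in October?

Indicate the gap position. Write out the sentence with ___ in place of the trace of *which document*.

Which document must the contractor assign ___ to the applicant in October?

Pre-movement form: The contractor must assign which document to the applicant in October.
'which document' functions as the direct object of 'assign'. The gap is right after 'assign'.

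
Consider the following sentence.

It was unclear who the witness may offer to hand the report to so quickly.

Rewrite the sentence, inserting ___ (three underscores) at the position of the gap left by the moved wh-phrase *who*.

Before movement: The witness may offer to hand the report to who so quickly.
The filler 'who' is interpreted as the object of the preposition 'to' (recipient of 'hand'). The gap is right after 'to'.

It was unclear who the witness may offer to hand the report to ___ so quickly.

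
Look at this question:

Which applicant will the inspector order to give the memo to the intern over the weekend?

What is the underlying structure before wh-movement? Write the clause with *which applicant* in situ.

'which applicant' is the direct object of 'order'. It moves to the left edge, and the trace sits right after 'order':
Which applicant will the inspector order ___ to give the memo to the intern over the weekend?

The inspector will order which applicant to give the memo to the intern over the weekend.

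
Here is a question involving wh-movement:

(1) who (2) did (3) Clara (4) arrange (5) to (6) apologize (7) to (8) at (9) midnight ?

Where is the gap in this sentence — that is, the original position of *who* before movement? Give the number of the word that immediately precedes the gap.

7

In situ: Clara did arrange to apologize to who at midnight.
'who' is the object of the preposition 'to'. It moves to the left edge, and the trace sits right after 'to':
Who did Clara arrange to apologize to ___ at midnight?
'to' is word 7.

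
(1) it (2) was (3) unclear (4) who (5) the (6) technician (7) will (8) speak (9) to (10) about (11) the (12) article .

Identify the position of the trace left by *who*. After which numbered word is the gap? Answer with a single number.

Underlying clause: The technician will speak to who about the article.
'who' is the object of the preposition 'to'. Wh-movement fronts it, leaving a gap right after 'to':
It was unclear who the technician will speak to ___ about the article.
'to' is word 9.

9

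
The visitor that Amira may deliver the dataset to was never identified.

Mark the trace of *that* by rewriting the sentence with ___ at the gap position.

'that' is the object of the preposition 'to' (recipient of 'deliver'). The gap is right after 'to'.

The visitor that Amira may deliver the dataset to ___ was never identified.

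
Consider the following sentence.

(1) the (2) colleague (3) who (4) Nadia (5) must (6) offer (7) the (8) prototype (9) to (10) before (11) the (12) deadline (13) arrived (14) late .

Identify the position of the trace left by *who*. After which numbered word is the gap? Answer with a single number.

9

The filler 'who' is interpreted as the object of the preposition 'to' (recipient of 'offer'). Wh-movement fronts it, leaving a gap right after 'to':
The colleague who Nadia must offer the prototype to ___ before the deadline arrived late.
'to' is word 9.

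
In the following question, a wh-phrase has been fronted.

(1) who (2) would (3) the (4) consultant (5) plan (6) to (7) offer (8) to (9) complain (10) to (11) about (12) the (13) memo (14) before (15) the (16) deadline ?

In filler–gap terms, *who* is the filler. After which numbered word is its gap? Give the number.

Before movement: The consultant would plan to offer to complain to who about the memo before the deadline.
'who' is the object of the preposition 'to'. It moves to the left edge, and the trace sits right after 'to':
Who would the consultant plan to offer to complain to ___ about the memo before the deadline?
'to' is word 10.

10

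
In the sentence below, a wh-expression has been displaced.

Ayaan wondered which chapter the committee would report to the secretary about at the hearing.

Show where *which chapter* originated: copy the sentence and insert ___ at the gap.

Underlying clause: The committee would report to the secretary about which chapter at the hearing.
'which chapter' is the object of the preposition 'about'. The gap is right after 'about'.

Ayaan wondered which chapter the committee would report to the secretary about ___ at the hearing.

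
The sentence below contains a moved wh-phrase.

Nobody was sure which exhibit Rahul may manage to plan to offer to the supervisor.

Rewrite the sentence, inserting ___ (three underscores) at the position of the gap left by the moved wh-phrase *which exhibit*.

In situ: Rahul may manage to plan to offer which exhibit to the supervisor.
The filler 'which exhibit' is interpreted as the direct object of 'offer'. The gap is right after 'offer'.

Nobody was sure which exhibit Rahul may manage to plan to offer ___ to the supervisor.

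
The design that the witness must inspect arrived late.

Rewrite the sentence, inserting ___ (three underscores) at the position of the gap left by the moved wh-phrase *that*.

The filler 'that' is interpreted as the direct object of 'inspect'. The gap is right after 'inspect'.

The design that the witness must inspect ___ arrived late.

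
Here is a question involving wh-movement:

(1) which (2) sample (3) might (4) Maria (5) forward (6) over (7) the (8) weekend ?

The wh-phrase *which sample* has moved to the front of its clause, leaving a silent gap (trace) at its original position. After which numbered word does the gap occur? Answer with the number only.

Underlying clause: Maria might forward which sample over the weekend.
The filler 'which sample' is interpreted as the direct object of 'forward'. Fronting leaves a gap immediately after 'forward':
Which sample might Maria forward ___ over the weekend?
'forward' is word 5.

5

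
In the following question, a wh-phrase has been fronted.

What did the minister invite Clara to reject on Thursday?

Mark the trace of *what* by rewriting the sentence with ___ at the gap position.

What did the minister invite Clara to reject ___ on Thursday?

Pre-movement form: The minister did invite Clara to reject what on Thursday.
'what' functions as the direct object of 'reject'. The gap is right after 'reject'.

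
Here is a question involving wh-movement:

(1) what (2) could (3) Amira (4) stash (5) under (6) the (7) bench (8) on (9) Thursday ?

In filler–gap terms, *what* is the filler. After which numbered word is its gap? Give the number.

4

Pre-movement form: Amira could stash what under the bench on Thursday.
'what' is the direct object of 'stash'. Wh-movement fronts it, leaving a gap right after 'stash':
What could Amira stash ___ under the bench on Thursday?
'stash' is word 4.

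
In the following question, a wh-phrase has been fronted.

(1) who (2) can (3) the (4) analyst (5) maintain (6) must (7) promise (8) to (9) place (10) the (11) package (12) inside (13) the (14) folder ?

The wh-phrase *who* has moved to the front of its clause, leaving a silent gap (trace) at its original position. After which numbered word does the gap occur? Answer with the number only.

In situ: The analyst can maintain who must promise to place the package inside the folder.
'who' functions as the subject of the clause embedded under 'maintain'. It moves to the left edge, and the trace sits right after 'maintain':
Who can the analyst maintain ___ must promise to place the package inside the folder?
'maintain' is word 5.

5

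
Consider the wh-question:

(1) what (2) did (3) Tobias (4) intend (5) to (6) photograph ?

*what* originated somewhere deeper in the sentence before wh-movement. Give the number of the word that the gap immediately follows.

In situ: Tobias did intend to photograph what.
'what' functions as the direct object of 'photograph'. Fronting leaves a gap immediately after 'photograph':
What did Tobias intend to photograph ___?
'photograph' is word 6.

6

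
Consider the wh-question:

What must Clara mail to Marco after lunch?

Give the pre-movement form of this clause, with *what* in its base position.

The filler 'what' is interpreted as the direct object of 'mail'. Wh-movement fronts it, leaving a gap right after 'mail':
What must Clara mail ___ to Marco after lunch?

Clara must mail what to Marco after lunch.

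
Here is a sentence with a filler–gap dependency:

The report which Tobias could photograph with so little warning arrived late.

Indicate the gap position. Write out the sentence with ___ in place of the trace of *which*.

'which' is the direct object of 'photograph'. The gap is right after 'photograph'.

The report which Tobias could photograph ___ with so little warning arrived late.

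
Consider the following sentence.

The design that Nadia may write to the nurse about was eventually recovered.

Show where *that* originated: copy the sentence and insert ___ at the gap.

The design that Nadia may write to the nurse about ___ was eventually recovered.

'that' functions as the object of the preposition 'about'. The gap is right after 'about'.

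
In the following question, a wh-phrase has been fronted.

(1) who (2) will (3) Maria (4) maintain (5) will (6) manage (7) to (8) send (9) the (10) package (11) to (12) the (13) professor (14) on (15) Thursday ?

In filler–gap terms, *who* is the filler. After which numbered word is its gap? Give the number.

4

Underlying clause: Maria will maintain who will manage to send the package to the professor on Thursday.
The filler 'who' is interpreted as the subject of the clause embedded under 'maintain'. It moves to the left edge, and the trace sits right after 'maintain':
Who will Maria maintain ___ will manage to send the package to the professor on Thursday?
'maintain' is word 4.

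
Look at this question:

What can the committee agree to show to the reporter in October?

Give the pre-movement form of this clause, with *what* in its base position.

The committee can agree to show what to the reporter in October.

The filler 'what' is interpreted as the direct object of 'show'. Fronting leaves a gap immediately after 'show':
What can the committee agree to show ___ to the reporter in October?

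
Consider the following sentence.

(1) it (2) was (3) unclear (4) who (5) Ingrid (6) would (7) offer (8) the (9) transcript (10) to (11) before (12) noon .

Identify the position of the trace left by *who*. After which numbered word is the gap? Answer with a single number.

10

Before movement: Ingrid would offer the transcript to who before noon.
The filler 'who' is interpreted as the object of the preposition 'to' (recipient of 'offer'). It moves to the left edge, and the trace sits right after 'to':
It was unclear who Ingrid would offer the transcript to ___ before noon.
'to' is word 10.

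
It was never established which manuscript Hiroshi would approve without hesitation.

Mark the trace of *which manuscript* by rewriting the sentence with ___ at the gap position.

It was never established which manuscript Hiroshi would approve ___ without hesitation.

In situ: Hiroshi would approve which manuscript without hesitation.
The filler 'which manuscript' is interpreted as the direct object of 'approve'. The gap is right after 'approve'.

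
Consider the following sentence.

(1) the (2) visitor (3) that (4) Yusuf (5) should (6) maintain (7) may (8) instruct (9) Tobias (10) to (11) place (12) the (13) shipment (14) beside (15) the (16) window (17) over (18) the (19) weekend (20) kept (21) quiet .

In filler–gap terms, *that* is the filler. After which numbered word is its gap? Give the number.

6

The filler 'that' is interpreted as the subject of the clause embedded under 'maintain'. Wh-movement fronts it, leaving a gap right after 'maintain':
The visitor that Yusuf should maintain ___ may instruct Tobias to place the shipment beside the window over the weekend kept quiet.
'maintain' is word 6.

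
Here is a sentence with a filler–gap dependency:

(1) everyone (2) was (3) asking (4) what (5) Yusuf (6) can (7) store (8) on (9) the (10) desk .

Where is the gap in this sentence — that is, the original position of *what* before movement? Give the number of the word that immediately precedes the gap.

In situ: Yusuf can store what on the desk.
'what' is the direct object of 'store'. It moves to the left edge, and the trace sits right after 'store':
Everyone was asking what Yusuf can store ___ on the desk.
'store' is word 7.

7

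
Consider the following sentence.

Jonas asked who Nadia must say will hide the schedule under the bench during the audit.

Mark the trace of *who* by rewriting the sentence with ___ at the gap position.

In situ: Nadia must say who will hide the schedule under the bench during the audit.
The filler 'who' is interpreted as the subject of the clause embedded under 'say'. The gap is right after 'say'.

Jonas asked who Nadia must say ___ will hide the schedule under the bench during the audit.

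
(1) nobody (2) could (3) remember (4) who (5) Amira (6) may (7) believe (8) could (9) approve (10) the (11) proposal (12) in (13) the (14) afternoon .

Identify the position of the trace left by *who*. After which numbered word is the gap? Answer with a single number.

Before movement: Amira may believe who could approve the proposal in the afternoon.
'who' functions as the subject of the clause embedded under 'believe'. Wh-movement fronts it, leaving a gap right after 'believe':
Nobody could remember who Amira may believe ___ could approve the proposal in the afternoon.
'believe' is word 7.

7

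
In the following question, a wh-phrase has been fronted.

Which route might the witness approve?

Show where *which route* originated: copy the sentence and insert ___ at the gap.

Which route might the witness approve ___?

Before movement: The witness might approve which route.
'which route' functions as the direct object of 'approve'. The gap is right after 'approve'.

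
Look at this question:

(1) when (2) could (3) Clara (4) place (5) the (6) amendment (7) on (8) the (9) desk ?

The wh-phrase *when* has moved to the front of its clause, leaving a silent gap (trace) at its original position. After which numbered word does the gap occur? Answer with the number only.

Underlying clause: Clara could place the amendment on the desk when.
'when' is the temporal adjunct. Wh-movement fronts it, leaving a gap right after 'desk':
When could Clara place the amendment on the desk ___?
'desk' is word 9.

9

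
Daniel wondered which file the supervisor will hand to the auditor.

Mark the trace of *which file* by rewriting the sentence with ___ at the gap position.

In situ: The supervisor will hand which file to the auditor.
'which file' functions as the direct object of 'hand'. The gap is right after 'hand'.

Daniel wondered which file the supervisor will hand ___ to the auditor.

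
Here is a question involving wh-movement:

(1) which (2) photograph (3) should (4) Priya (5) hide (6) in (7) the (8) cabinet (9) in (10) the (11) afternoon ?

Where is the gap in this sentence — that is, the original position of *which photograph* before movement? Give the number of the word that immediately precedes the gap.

5

In situ: Priya should hide which photograph in the cabinet in the afternoon.
'which photograph' is the direct object of 'hide'. Fronting leaves a gap immediately after 'hide':
Which photograph should Priya hide ___ in the cabinet in the afternoon?
'hide' is word 5.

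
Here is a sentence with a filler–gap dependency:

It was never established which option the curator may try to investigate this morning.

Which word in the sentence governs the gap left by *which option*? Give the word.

Before movement: The curator may try to investigate which option this morning.
'which option' is the direct object of 'investigate'. It moves to the left edge, and the trace sits right after 'investigate':
It was never established which option the curator may try to investigate ___ this morning.

investigate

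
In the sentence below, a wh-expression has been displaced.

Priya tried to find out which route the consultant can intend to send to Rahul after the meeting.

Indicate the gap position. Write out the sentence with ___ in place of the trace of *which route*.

Before movement: The consultant can intend to send which route to Rahul after the meeting.
'which route' functions as the direct object of 'send'. The gap is right after 'send'.

Priya tried to find out which route the consultant can intend to send ___ to Rahul after the meeting.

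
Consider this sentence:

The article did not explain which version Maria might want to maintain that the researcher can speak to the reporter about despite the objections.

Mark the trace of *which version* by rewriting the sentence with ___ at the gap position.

The article did not explain which version Maria might want to maintain that the researcher can speak to the reporter about ___ despite the objections.

In situ: Maria might want to maintain that the researcher can speak to the reporter about which version despite the objections.
'which version' functions as the object of the preposition 'about'. The gap is right after 'about'.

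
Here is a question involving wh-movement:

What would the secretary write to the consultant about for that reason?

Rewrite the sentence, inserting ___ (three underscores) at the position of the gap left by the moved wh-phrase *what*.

What would the secretary write to the consultant about ___ for that reason?

Before movement: The secretary would write to the consultant about what for that reason.
'what' is the object of the preposition 'about'. The gap is right after 'about'.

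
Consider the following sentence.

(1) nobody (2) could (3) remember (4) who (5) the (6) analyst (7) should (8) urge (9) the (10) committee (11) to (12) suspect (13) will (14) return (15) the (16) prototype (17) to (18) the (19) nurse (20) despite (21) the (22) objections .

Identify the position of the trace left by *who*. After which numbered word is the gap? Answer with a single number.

Before movement: The analyst should urge the committee to suspect who will return the prototype to the nurse despite the objections.
'who' functions as the subject of the clause embedded under 'suspect'. Wh-movement fronts it, leaving a gap right after 'suspect':
Nobody could remember who the analyst should urge the committee to suspect ___ will return the prototype to the nurse despite the objections.
'suspect' is word 12.

12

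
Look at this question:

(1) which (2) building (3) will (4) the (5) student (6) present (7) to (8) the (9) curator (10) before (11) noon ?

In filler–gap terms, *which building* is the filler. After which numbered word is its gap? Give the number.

6

Before movement: The student will present which building to the curator before noon.
The filler 'which building' is interpreted as the direct object of 'present'. Fronting leaves a gap immediately after 'present':
Which building will the student present ___ to the curator before noon?
'present' is word 6.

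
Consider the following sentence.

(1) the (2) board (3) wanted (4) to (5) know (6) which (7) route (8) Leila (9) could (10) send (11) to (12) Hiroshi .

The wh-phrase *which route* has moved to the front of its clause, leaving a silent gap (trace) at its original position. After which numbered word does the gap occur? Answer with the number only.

Pre-movement form: Leila could send which route to Hiroshi.
The filler 'which route' is interpreted as the direct object of 'send'. It moves to the left edge, and the trace sits right after 'send':
The board wanted to know which route Leila could send ___ to Hiroshi.
'send' is word 10.

10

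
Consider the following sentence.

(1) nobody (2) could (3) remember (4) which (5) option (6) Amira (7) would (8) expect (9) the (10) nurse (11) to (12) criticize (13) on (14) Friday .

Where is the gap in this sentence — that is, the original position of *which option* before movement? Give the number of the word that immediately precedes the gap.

12

Before movement: Amira would expect the nurse to criticize which option on Friday.
'which option' is the direct object of 'criticize'. Wh-movement fronts it, leaving a gap right after 'criticize':
Nobody could remember which option Amira would expect the nurse to criticize ___ on Friday.
'criticize' is word 12.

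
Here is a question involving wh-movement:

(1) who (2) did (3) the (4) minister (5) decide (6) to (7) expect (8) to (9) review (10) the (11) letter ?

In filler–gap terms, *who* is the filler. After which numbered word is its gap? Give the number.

Pre-movement form: The minister did decide to expect who to review the letter.
'who' functions as the direct object of 'expect'. Wh-movement fronts it, leaving a gap right after 'expect':
Who did the minister decide to expect ___ to review the letter?
'expect' is word 7.

7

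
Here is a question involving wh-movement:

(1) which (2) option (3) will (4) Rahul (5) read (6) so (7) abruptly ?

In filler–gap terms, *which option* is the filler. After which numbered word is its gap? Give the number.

5

Underlying clause: Rahul will read which option so abruptly.
'which option' is the direct object of 'read'. It moves to the left edge, and the trace sits right after 'read':
Which option will Rahul read ___ so abruptly?
'read' is word 5.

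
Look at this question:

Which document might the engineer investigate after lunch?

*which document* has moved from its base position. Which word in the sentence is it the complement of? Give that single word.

investigate

Pre-movement form: The engineer might investigate which document after lunch.
'which document' functions as the direct object of 'investigate'. Wh-movement fronts it, leaving a gap right after 'investigate':
Which document might the engineer investigate ___ after lunch?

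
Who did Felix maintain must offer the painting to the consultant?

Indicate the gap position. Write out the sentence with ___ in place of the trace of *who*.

Before movement: Felix did maintain who must offer the painting to the consultant.
'who' is the subject of the clause embedded under 'maintain'. The gap is right after 'maintain'.

Who did Felix maintain ___ must offer the painting to the consultant?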